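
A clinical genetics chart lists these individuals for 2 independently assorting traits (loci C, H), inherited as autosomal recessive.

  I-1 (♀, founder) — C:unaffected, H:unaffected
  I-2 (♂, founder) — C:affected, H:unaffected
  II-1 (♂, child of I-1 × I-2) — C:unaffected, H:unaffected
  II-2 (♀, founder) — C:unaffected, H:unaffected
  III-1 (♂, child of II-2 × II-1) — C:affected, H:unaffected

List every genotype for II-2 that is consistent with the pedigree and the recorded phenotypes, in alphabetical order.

II-2 ∈ {Cc HH, Cc Hh}

C/I-1 un ·: CC|Cc
C/I-2 aff ·: cc
C/II-1 un I-1×I-2: Cc
C/II-2 un ·: Cc
C/III-1 aff II-2×II-1: cc
⇒ C over [I-1,I-2,II-1,II-2,III-1]: 2 consistent
H/I-1 un ·: HH|Hh
H/I-2 un ·: HH|Hh
H/II-1 un I-1×I-2: HH|Hh
H/II-2 un ·: HH|Hh
H/III-1 un II-2×II-1: HH|Hh
⇒ H over [I-1,I-2,II-1,II-2,III-1]: 24 consistent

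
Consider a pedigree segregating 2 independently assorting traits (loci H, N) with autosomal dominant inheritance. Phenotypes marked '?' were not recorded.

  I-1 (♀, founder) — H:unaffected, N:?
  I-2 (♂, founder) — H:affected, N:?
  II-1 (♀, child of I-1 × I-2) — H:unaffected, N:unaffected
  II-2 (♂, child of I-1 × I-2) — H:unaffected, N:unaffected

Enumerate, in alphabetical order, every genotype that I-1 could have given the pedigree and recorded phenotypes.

I-1 ∈ {hh Nn, hh nn}

H/I-1 un ·: hh
H/I-2 aff ·: Hh
H/II-1 un I-1×I-2: hh
H/II-2 un I-1×I-2: hh
⇒ H over [I-1,I-2,II-1,II-2]: 1 consistent
N/I-1 ? ·: nn|Nn
N/I-2 ? ·: nn|Nn
N/II-1 un I-1×I-2: nn
N/II-2 un I-1×I-2: nn
⇒ N over [I-1,I-2,II-1,II-2]: 4 consistent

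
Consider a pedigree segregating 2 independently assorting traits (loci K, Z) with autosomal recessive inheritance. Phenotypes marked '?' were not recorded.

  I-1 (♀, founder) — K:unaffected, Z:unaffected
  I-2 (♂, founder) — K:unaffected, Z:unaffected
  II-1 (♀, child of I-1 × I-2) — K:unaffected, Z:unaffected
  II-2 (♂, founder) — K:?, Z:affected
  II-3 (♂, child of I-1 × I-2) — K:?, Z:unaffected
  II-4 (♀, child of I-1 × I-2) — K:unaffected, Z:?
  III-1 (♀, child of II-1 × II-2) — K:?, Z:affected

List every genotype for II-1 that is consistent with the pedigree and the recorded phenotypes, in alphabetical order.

II-1 ∈ {KK Zz, Kk Zz}

K/I-1 un ·: KK|Kk
K/I-2 un ·: KK|Kk
K/II-1 un I-1×I-2: KK|Kk
K/II-2 ? ·: KK|Kk|kk
K/II-3 ? I-1×I-2: KK|Kk|kk
K/II-4 un I-1×I-2: KK|Kk
K/III-1 ? II-1×II-2: KK|Kk|kk
⇒ K over [I-1,I-2,II-1,II-2,II-3,II-4,III-1]: 158 consistent
Z/I-1 un ·: ZZ|Zz
Z/I-2 un ·: ZZ|Zz
Z/II-1 un I-1×I-2: Zz
Z/II-2 aff ·: zz
Z/II-3 un I-1×I-2: ZZ|Zz
Z/II-4 ? I-1×I-2: ZZ|Zz|zz
Z/III-1 aff II-1×II-2: zz
⇒ Z over [I-1,I-2,II-1,II-2,II-3,II-4,III-1]: 14 consistent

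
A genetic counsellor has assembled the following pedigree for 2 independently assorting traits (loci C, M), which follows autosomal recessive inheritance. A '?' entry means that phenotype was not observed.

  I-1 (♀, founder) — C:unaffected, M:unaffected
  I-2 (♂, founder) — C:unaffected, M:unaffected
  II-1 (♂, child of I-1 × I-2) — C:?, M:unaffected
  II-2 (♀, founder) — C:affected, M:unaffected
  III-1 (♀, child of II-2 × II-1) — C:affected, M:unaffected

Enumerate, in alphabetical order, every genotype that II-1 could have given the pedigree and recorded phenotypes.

C/I-1 un ·: CC|Cc
C/I-2 un ·: CC|Cc
C/II-1 ? I-1×I-2: Cc|cc
C/II-2 aff ·: cc
C/III-1 aff II-2×II-1: cc
⇒ C over [I-1,I-2,II-1,II-2,III-1]: 4 consistent
M/I-1 un ·: MM|Mm
M/I-2 un ·: MM|Mm
M/II-1 un I-1×I-2: MM|Mm
M/II-2 un ·: MM|Mm
M/III-1 un II-2×II-1: MM|Mm
⇒ M over [I-1,I-2,II-1,II-2,III-1]: 24 consistent

II-1 ∈ {Cc MM, Cc Mm, cc MM, cc Mm}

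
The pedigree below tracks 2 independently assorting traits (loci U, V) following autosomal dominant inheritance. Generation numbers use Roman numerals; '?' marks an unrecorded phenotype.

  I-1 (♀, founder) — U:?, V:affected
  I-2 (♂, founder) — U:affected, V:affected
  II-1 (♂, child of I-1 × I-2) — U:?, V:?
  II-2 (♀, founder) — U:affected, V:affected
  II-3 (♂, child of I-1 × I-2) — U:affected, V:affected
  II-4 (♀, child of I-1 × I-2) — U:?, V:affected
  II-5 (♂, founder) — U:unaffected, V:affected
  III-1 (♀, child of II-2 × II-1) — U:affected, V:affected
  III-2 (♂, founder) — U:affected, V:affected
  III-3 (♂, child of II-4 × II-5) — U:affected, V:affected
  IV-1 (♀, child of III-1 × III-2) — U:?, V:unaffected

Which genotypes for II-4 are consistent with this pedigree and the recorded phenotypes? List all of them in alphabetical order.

II-4 ∈ {UU VV, UU Vv, Uu VV, Uu Vv}

U/I-1 ? ·: uu|Uu|UU
U/I-2 aff ·: Uu|UU
U/II-1 ? I-1×I-2: uu|Uu|UU
U/II-2 aff ·: Uu|UU
U/II-3 aff I-1×I-2: Uu|UU
U/II-4 ? I-1×I-2: Uu|UU
U/II-5 un ·: uu
U/III-1 aff II-2×II-1: Uu|UU
U/III-2 aff ·: Uu|UU
U/III-3 aff II-4×II-5: Uu
U/IV-1 ? III-1×III-2: uu|Uu|UU
⇒ U over [I-1,I-2,II-1,II-2,II-3,II-4,II-5,III-1,III-2,III-3,IV-1]: 417 consistent
V/I-1 aff ·: Vv|VV
V/I-2 aff ·: Vv|VV
V/II-1 ? I-1×I-2: vv|Vv|VV
V/II-2 aff ·: Vv|VV
V/II-3 aff I-1×I-2: Vv|VV
V/II-4 aff I-1×I-2: Vv|VV
V/II-5 aff ·: Vv|VV
V/III-1 aff II-2×II-1: Vv
V/III-2 aff ·: Vv
V/III-3 aff II-4×II-5: Vv|VV
V/IV-1 un III-1×III-2: vv
⇒ V over [I-1,I-2,II-1,II-2,II-3,II-4,II-5,III-1,III-2,III-3,IV-1]: 157 consistent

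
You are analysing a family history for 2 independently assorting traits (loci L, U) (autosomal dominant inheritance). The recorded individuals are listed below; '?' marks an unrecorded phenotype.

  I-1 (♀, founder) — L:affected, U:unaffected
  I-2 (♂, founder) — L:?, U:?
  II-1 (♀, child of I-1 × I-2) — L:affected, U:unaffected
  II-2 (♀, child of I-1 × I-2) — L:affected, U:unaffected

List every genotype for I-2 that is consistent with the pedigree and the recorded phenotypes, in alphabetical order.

L/I-1 aff ·: Ll|LL
L/I-2 ? ·: ll|Ll|LL
L/II-1 aff I-1×I-2: Ll|LL
L/II-2 aff I-1×I-2: Ll|LL
⇒ L over [I-1,I-2,II-1,II-2]: 15 consistent
U/I-1 un ·: uu
U/I-2 ? ·: uu|Uu
U/II-1 un I-1×I-2: uu
U/II-2 un I-1×I-2: uu
⇒ U over [I-1,I-2,II-1,II-2]: 2 consistent

I-2 ∈ {LL Uu, LL uu, Ll Uu, Ll uu, ll Uu, ll uu}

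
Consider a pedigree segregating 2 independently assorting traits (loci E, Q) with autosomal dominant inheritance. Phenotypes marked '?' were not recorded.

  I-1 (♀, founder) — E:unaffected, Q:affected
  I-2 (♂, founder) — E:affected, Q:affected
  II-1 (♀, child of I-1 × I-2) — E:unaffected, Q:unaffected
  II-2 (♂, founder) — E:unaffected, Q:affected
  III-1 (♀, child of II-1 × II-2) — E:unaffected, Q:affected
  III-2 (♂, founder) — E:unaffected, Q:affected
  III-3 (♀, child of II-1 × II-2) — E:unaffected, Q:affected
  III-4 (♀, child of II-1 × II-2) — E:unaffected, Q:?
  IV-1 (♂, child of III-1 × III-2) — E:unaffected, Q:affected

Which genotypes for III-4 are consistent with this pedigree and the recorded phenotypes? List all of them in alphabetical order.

III-4 ∈ {ee Qq, ee qq}

E/I-1 un ·: ee
E/I-2 aff ·: Ee
E/II-1 un I-1×I-2: ee
E/II-2 un ·: ee
E/III-1 un II-1×II-2: ee
E/III-2 un ·: ee
E/III-3 un II-1×II-2: ee
E/III-4 un II-1×II-2: ee
E/IV-1 un III-1×III-2: ee
⇒ E over [I-1,I-2,II-1,II-2,III-1,III-2,III-3,III-4,IV-1]: 1 consistent
Q/I-1 aff ·: Qq
Q/I-2 aff ·: Qq
Q/II-1 un I-1×I-2: qq
Q/II-2 aff ·: Qq|QQ
Q/III-1 aff II-1×II-2: Qq
Q/III-2 aff ·: Qq|QQ
Q/III-3 aff II-1×II-2: Qq
Q/III-4 ? II-1×II-2: qq|Qq
Q/IV-1 aff III-1×III-2: Qq|QQ
⇒ Q over [I-1,I-2,II-1,II-2,III-1,III-2,III-3,III-4,IV-1]: 12 consistent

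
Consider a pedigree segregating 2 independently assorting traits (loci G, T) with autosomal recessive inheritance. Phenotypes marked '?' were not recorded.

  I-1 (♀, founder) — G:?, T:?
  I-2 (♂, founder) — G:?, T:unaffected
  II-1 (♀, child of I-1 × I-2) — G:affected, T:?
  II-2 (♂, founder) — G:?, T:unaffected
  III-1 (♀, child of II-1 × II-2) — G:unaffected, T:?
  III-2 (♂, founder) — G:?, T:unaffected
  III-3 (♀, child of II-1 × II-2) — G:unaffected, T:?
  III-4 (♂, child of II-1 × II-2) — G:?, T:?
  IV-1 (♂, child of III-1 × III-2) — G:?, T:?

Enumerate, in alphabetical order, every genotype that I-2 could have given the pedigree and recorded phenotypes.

G/I-1 ? ·: Gg|gg
G/I-2 ? ·: Gg|gg
G/II-1 aff I-1×I-2: gg
G/II-2 ? ·: GG|Gg
G/III-1 un II-1×II-2: Gg
G/III-2 ? ·: GG|Gg|gg
G/III-3 un II-1×II-2: Gg
G/III-4 ? II-1×II-2: Gg|gg
G/IV-1 ? III-1×III-2: GG|Gg|gg
⇒ G over [I-1,I-2,II-1,II-2,III-1,III-2,III-3,III-4,IV-1]: 84 consistent
T/I-1 ? ·: TT|Tt|tt
T/I-2 un ·: TT|Tt
T/II-1 ? I-1×I-2: TT|Tt|tt
T/II-2 un ·: TT|Tt
T/III-1 ? II-1×II-2: TT|Tt|tt
T/III-2 un ·: TT|Tt
T/III-3 ? II-1×II-2: TT|Tt|tt
T/III-4 ? II-1×II-2: TT|Tt|tt
T/IV-1 ? III-1×III-2: TT|Tt|tt
⇒ T over [I-1,I-2,II-1,II-2,III-1,III-2,III-3,III-4,IV-1]: 869 consistent

I-2 ∈ {Gg TT, Gg Tt, gg TT, gg Tt}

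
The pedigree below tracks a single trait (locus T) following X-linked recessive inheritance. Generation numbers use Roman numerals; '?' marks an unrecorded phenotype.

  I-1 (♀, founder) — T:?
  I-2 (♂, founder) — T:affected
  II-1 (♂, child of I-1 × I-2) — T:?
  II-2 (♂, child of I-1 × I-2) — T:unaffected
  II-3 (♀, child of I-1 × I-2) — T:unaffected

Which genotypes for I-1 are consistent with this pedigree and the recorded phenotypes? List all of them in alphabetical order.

T/I-1 ? ·: X^TX^T|X^TX^t
T/I-2 aff ·: X^tY
T/II-1 ? I-1×I-2: X^TY|X^tY
T/II-2 un I-1×I-2: X^TY
T/II-3 un I-1×I-2: X^TX^t
⇒ T over [I-1,I-2,II-1,II-2,II-3]: 3 consistent

I-1 ∈ {X^TX^T, X^TX^t}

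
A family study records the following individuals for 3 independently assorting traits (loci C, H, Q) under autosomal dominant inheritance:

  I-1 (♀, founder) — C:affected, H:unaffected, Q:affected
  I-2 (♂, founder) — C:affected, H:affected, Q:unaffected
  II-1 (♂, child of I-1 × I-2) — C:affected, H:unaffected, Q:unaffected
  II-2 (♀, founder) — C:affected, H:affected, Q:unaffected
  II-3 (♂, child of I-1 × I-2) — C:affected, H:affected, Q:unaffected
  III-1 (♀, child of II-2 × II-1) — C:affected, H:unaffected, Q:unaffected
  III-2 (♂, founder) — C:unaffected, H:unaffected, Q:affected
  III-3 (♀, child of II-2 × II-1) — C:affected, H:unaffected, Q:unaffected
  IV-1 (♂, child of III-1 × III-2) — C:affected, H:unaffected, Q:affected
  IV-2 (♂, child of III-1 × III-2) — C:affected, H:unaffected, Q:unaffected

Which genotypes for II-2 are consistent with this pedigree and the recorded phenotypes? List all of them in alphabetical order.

C/I-1 aff ·: Cc|CC
C/I-2 aff ·: Cc|CC
C/II-1 aff I-1×I-2: Cc|CC
C/II-2 aff ·: Cc|CC
C/II-3 aff I-1×I-2: Cc|CC
C/III-1 aff II-2×II-1: Cc|CC
C/III-2 un ·: cc
C/III-3 aff II-2×II-1: Cc|CC
C/IV-1 aff III-1×III-2: Cc
C/IV-2 aff III-1×III-2: Cc
⇒ C over [I-1,I-2,II-1,II-2,II-3,III-1,III-2,III-3,IV-1,IV-2]: 83 consistent
H/I-1 un ·: hh
H/I-2 aff ·: Hh
H/II-1 un I-1×I-2: hh
H/II-2 aff ·: Hh
H/II-3 aff I-1×I-2: Hh
H/III-1 un II-2×II-1: hh
H/III-2 un ·: hh
H/III-3 un II-2×II-1: hh
H/IV-1 un III-1×III-2: hh
H/IV-2 un III-1×III-2: hh
⇒ H over [I-1,I-2,II-1,II-2,II-3,III-1,III-2,III-3,IV-1,IV-2]: 1 consistent
Q/I-1 aff ·: Qq
Q/I-2 un ·: qq
Q/II-1 un I-1×I-2: qq
Q/II-2 un ·: qq
Q/II-3 un I-1×I-2: qq
Q/III-1 un II-2×II-1: qq
Q/III-2 aff ·: Qq
Q/III-3 un II-2×II-1: qq
Q/IV-1 aff III-1×III-2: Qq
Q/IV-2 un III-1×III-2: qq
⇒ Q over [I-1,I-2,II-1,II-2,II-3,III-1,III-2,III-3,IV-1,IV-2]: 1 consistent

II-2 ∈ {CC Hh qq, Cc Hh qq}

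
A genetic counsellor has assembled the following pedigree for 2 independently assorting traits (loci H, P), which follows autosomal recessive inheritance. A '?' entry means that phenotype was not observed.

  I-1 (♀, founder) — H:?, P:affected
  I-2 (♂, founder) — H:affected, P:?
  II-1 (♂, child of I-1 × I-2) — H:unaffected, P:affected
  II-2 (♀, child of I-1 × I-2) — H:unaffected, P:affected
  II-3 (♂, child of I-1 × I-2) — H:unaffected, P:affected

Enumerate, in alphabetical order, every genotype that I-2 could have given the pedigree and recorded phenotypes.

H/I-1 ? ·: HH|Hh
H/I-2 aff ·: hh
H/II-1 un I-1×I-2: Hh
H/II-2 un I-1×I-2: Hh
H/II-3 un I-1×I-2: Hh
⇒ H over [I-1,I-2,II-1,II-2,II-3]: 2 consistent
P/I-1 aff ·: pp
P/I-2 ? ·: Pp|pp
P/II-1 aff I-1×I-2: pp
P/II-2 aff I-1×I-2: pp
P/II-3 aff I-1×I-2: pp
⇒ P over [I-1,I-2,II-1,II-2,II-3]: 2 consistent

I-2 ∈ {hh Pp, hh pp}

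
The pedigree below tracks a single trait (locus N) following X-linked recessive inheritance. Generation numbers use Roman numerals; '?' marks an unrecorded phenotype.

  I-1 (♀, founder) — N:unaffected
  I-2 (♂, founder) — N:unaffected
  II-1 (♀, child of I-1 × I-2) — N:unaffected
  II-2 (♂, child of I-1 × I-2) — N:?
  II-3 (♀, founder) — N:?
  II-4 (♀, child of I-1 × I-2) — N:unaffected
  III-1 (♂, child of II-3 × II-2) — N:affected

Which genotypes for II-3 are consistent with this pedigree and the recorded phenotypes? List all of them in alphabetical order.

N/I-1 un ·: X^NX^N|X^NX^n
N/I-2 un ·: X^NY
N/II-1 un I-1×I-2: X^NX^N|X^NX^n
N/II-2 ? I-1×I-2: X^NY|X^nY
N/II-3 ? ·: X^NX^n|X^nX^n
N/II-4 un I-1×I-2: X^NX^N|X^NX^n
N/III-1 aff II-3×II-2: X^nY
⇒ N over [I-1,I-2,II-1,II-2,II-3,II-4,III-1]: 18 consistent

II-3 ∈ {X^NX^n, X^nX^n}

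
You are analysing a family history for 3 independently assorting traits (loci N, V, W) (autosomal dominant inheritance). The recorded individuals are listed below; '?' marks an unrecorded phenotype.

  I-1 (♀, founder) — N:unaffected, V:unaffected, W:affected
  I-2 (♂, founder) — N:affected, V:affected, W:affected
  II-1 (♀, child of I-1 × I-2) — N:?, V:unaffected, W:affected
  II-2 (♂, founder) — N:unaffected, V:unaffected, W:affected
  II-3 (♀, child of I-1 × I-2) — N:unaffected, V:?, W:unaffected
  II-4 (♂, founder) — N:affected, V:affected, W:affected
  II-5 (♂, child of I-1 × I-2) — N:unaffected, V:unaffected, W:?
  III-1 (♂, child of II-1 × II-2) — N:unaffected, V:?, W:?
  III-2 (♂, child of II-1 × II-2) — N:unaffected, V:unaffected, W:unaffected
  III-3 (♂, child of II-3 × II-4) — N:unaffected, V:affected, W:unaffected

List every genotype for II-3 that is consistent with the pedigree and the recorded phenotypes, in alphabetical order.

II-3 ∈ {nn Vv ww, nn vv ww}

N/I-1 un ·: nn
N/I-2 aff ·: Nn
N/II-1 ? I-1×I-2: nn|Nn
N/II-2 un ·: nn
N/II-3 un I-1×I-2: nn
N/II-4 aff ·: Nn
N/II-5 un I-1×I-2: nn
N/III-1 un II-1×II-2: nn
N/III-2 un II-1×II-2: nn
N/III-3 un II-3×II-4: nn
⇒ N over [I-1,I-2,II-1,II-2,II-3,II-4,II-5,III-1,III-2,III-3]: 2 consistent
V/I-1 un ·: vv
V/I-2 aff ·: Vv
V/II-1 un I-1×I-2: vv
V/II-2 un ·: vv
V/II-3 ? I-1×I-2: vv|Vv
V/II-4 aff ·: Vv|VV
V/II-5 un I-1×I-2: vv
V/III-1 ? II-1×II-2: vv
V/III-2 un II-1×II-2: vv
V/III-3 aff II-3×II-4: Vv|VV
⇒ V over [I-1,I-2,II-1,II-2,II-3,II-4,II-5,III-1,III-2,III-3]: 6 consistent
W/I-1 aff ·: Ww
W/I-2 aff ·: Ww
W/II-1 aff I-1×I-2: Ww
W/II-2 aff ·: Ww
W/II-3 un I-1×I-2: ww
W/II-4 aff ·: Ww
W/II-5 ? I-1×I-2: ww|Ww|WW
W/III-1 ? II-1×II-2: ww|Ww|WW
W/III-2 un II-1×II-2: ww
W/III-3 un II-3×II-4: ww
⇒ W over [I-1,I-2,II-1,II-2,II-3,II-4,II-5,III-1,III-2,III-3]: 9 consistent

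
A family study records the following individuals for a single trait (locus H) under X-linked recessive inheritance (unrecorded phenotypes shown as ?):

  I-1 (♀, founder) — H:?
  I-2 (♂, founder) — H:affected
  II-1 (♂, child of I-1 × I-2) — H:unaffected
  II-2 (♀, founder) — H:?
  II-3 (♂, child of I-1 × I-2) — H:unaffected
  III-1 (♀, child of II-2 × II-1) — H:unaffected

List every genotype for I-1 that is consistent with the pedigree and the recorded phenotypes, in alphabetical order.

I-1 ∈ {X^HX^H, X^HX^h}

H/I-1 ? ·: X^HX^H|X^HX^h
H/I-2 aff ·: X^hY
H/II-1 un I-1×I-2: X^HY
H/II-2 ? ·: X^HX^H|X^HX^h|X^hX^h
H/II-3 un I-1×I-2: X^HY
H/III-1 un II-2×II-1: X^HX^H|X^HX^h
⇒ H over [I-1,I-2,II-1,II-2,II-3,III-1]: 8 consistent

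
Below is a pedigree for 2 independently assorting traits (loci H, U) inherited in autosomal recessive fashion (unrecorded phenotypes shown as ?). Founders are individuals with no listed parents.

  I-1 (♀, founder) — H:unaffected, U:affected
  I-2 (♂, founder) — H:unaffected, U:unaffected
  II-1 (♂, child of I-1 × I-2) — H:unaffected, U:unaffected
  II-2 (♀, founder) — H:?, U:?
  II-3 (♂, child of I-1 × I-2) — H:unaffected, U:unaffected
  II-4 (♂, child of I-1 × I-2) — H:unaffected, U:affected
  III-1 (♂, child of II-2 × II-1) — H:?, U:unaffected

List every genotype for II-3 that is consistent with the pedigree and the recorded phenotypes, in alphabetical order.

H/I-1 un ·: HH|Hh
H/I-2 un ·: HH|Hh
H/II-1 un I-1×I-2: HH|Hh
H/II-2 ? ·: HH|Hh|hh
H/II-3 un I-1×I-2: HH|Hh
H/II-4 un I-1×I-2: HH|Hh
H/III-1 ? II-2×II-1: HH|Hh|hh
⇒ H over [I-1,I-2,II-1,II-2,II-3,II-4,III-1]: 136 consistent
U/I-1 aff ·: uu
U/I-2 un ·: Uu
U/II-1 un I-1×I-2: Uu
U/II-2 ? ·: UU|Uu|uu
U/II-3 un I-1×I-2: Uu
U/II-4 aff I-1×I-2: uu
U/III-1 un II-2×II-1: UU|Uu
⇒ U over [I-1,I-2,II-1,II-2,II-3,II-4,III-1]: 5 consistent

II-3 ∈ {HH Uu, Hh Uu}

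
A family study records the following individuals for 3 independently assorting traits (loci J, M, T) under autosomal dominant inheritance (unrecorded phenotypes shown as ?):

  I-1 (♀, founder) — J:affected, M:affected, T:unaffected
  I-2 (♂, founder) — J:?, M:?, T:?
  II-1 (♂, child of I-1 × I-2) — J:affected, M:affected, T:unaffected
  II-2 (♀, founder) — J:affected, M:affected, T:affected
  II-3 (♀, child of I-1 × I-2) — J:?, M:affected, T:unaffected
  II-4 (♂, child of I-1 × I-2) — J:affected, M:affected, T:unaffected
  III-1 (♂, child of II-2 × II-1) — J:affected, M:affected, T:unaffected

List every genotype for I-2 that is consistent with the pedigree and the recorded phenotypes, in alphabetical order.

J/I-1 aff ·: Jj|JJ
J/I-2 ? ·: jj|Jj|JJ
J/II-1 aff I-1×I-2: Jj|JJ
J/II-2 aff ·: Jj|JJ
J/II-3 ? I-1×I-2: jj|Jj|JJ
J/II-4 aff I-1×I-2: Jj|JJ
J/III-1 aff II-2×II-1: Jj|JJ
⇒ J over [I-1,I-2,II-1,II-2,II-3,II-4,III-1]: 113 consistent
M/I-1 aff ·: Mm|MM
M/I-2 ? ·: mm|Mm|MM
M/II-1 aff I-1×I-2: Mm|MM
M/II-2 aff ·: Mm|MM
M/II-3 aff I-1×I-2: Mm|MM
M/II-4 aff I-1×I-2: Mm|MM
M/III-1 aff II-2×II-1: Mm|MM
⇒ M over [I-1,I-2,II-1,II-2,II-3,II-4,III-1]: 95 consistent
T/I-1 un ·: tt
T/I-2 ? ·: tt|Tt
T/II-1 un I-1×I-2: tt
T/II-2 aff ·: Tt
T/II-3 un I-1×I-2: tt
T/II-4 un I-1×I-2: tt
T/III-1 un II-2×II-1: tt
⇒ T over [I-1,I-2,II-1,II-2,II-3,II-4,III-1]: 2 consistent

I-2 ∈ {JJ MM Tt, JJ MM tt, JJ Mm Tt, JJ Mm tt, JJ mm Tt, JJ mm tt, Jj MM Tt, Jj MM tt, Jj Mm Tt, Jj Mm tt, Jj mm Tt, Jj mm tt, jj MM Tt, jj MM tt, jj Mm Tt, jj Mm tt, jj mm Tt, jj mm tt}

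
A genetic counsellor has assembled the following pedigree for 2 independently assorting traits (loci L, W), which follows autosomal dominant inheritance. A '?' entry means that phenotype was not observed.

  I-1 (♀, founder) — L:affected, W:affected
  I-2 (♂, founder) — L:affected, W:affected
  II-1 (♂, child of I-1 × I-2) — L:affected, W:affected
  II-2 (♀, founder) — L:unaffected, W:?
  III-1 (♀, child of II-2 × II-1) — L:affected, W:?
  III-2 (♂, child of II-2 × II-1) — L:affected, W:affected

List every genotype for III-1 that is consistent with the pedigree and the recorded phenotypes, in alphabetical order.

III-1 ∈ {Ll WW, Ll Ww, Ll ww}

L/I-1 aff ·: Ll|LL
L/I-2 aff ·: Ll|LL
L/II-1 aff I-1×I-2: Ll|LL
L/II-2 un ·: ll
L/III-1 aff II-2×II-1: Ll
L/III-2 aff II-2×II-1: Ll
⇒ L over [I-1,I-2,II-1,II-2,III-1,III-2]: 7 consistent
W/I-1 aff ·: Ww|WW
W/I-2 aff ·: Ww|WW
W/II-1 aff I-1×I-2: Ww|WW
W/II-2 ? ·: ww|Ww|WW
W/III-1 ? II-2×II-1: ww|Ww|WW
W/III-2 aff II-2×II-1: Ww|WW
⇒ W over [I-1,I-2,II-1,II-2,III-1,III-2]: 60 consistent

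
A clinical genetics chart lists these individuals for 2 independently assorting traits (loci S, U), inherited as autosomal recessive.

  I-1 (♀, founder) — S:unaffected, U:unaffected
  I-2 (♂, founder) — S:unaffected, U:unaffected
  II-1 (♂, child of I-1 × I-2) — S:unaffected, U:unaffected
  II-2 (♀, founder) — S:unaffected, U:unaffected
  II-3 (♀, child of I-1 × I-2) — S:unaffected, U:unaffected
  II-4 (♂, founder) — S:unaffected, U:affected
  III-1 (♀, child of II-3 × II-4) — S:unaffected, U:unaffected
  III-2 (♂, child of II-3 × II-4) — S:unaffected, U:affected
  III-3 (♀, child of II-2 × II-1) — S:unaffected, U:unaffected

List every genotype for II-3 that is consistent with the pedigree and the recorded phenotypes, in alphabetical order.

S/I-1 un ·: SS|Ss
S/I-2 un ·: SS|Ss
S/II-1 un I-1×I-2: SS|Ss
S/II-2 un ·: SS|Ss
S/II-3 un I-1×I-2: SS|Ss
S/II-4 un ·: SS|Ss
S/III-1 un II-3×II-4: SS|Ss
S/III-2 un II-3×II-4: SS|Ss
S/III-3 un II-2×II-1: SS|Ss
⇒ S over [I-1,I-2,II-1,II-2,II-3,II-4,III-1,III-2,III-3]: 288 consistent
U/I-1 un ·: UU|Uu
U/I-2 un ·: UU|Uu
U/II-1 un I-1×I-2: UU|Uu
U/II-2 un ·: UU|Uu
U/II-3 un I-1×I-2: Uu
U/II-4 aff ·: uu
U/III-1 un II-3×II-4: Uu
U/III-2 aff II-3×II-4: uu
U/III-3 un II-2×II-1: UU|Uu
⇒ U over [I-1,I-2,II-1,II-2,II-3,II-4,III-1,III-2,III-3]: 21 consistent

II-3 ∈ {SS Uu, Ss Uu}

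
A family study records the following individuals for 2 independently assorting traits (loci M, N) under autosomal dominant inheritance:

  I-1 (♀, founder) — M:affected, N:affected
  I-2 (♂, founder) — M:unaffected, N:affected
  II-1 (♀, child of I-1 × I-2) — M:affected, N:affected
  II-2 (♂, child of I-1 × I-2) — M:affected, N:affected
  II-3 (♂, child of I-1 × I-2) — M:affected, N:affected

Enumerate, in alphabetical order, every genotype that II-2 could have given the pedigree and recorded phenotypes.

II-2 ∈ {Mm NN, Mm Nn}

M/I-1 aff ·: Mm|MM
M/I-2 un ·: mm
M/II-1 aff I-1×I-2: Mm
M/II-2 aff I-1×I-2: Mm
M/II-3 aff I-1×I-2: Mm
⇒ M over [I-1,I-2,II-1,II-2,II-3]: 2 consistent
N/I-1 aff ·: Nn|NN
N/I-2 aff ·: Nn|NN
N/II-1 aff I-1×I-2: Nn|NN
N/II-2 aff I-1×I-2: Nn|NN
N/II-3 aff I-1×I-2: Nn|NN
⇒ N over [I-1,I-2,II-1,II-2,II-3]: 25 consistent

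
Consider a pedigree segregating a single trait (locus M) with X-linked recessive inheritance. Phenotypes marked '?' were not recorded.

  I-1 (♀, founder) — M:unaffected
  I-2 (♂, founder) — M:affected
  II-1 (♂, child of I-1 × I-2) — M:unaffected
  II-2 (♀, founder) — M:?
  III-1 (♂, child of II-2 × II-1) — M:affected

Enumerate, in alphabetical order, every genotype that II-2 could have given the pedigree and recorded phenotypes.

M/I-1 un ·: X^MX^M|X^MX^m
M/I-2 aff ·: X^mY
M/II-1 un I-1×I-2: X^MY
M/II-2 ? ·: X^MX^m|X^mX^m
M/III-1 aff II-2×II-1: X^mY
⇒ M over [I-1,I-2,II-1,II-2,III-1]: 4 consistent

II-2 ∈ {X^MX^m, X^mX^m}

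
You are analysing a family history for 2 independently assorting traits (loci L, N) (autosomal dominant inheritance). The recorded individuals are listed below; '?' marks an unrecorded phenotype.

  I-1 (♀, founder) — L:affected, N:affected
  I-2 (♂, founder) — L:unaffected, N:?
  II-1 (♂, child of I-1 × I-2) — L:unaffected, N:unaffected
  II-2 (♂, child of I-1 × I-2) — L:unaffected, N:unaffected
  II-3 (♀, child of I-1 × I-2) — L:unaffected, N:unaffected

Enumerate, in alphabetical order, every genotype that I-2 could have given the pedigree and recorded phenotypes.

I-2 ∈ {ll Nn, ll nn}

L/I-1 aff ·: Ll
L/I-2 un ·: ll
L/II-1 un I-1×I-2: ll
L/II-2 un I-1×I-2: ll
L/II-3 un I-1×I-2: ll
⇒ L over [I-1,I-2,II-1,II-2,II-3]: 1 consistent
N/I-1 aff ·: Nn
N/I-2 ? ·: nn|Nn
N/II-1 un I-1×I-2: nn
N/II-2 un I-1×I-2: nn
N/II-3 un I-1×I-2: nn
⇒ N over [I-1,I-2,II-1,II-2,II-3]: 2 consistent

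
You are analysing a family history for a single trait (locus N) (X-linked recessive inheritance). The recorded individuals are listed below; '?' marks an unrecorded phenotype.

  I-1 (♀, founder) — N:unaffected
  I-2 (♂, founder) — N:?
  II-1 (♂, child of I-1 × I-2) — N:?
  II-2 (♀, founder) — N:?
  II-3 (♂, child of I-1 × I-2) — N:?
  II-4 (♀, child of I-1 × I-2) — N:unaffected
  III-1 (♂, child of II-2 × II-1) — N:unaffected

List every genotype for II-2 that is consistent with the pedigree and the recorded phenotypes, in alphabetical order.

II-2 ∈ {X^NX^N, X^NX^n}

N/I-1 un ·: X^NX^N|X^NX^n
N/I-2 ? ·: X^NY|X^nY
N/II-1 ? I-1×I-2: X^NY|X^nY
N/II-2 ? ·: X^NX^N|X^NX^n
N/II-3 ? I-1×I-2: X^NY|X^nY
N/II-4 un I-1×I-2: X^NX^N|X^NX^n
N/III-1 un II-2×II-1: X^NY
⇒ N over [I-1,I-2,II-1,II-2,II-3,II-4,III-1]: 28 consistent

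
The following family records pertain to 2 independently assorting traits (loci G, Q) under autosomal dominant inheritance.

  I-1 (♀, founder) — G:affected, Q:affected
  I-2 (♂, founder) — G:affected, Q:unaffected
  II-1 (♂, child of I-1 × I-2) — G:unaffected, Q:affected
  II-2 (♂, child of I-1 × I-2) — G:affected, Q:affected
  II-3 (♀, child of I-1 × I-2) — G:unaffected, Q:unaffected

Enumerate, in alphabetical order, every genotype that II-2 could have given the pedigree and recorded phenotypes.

II-2 ∈ {GG Qq, Gg Qq}

G/I-1 aff ·: Gg
G/I-2 aff ·: Gg
G/II-1 un I-1×I-2: gg
G/II-2 aff I-1×I-2: Gg|GG
G/II-3 un I-1×I-2: gg
⇒ G over [I-1,I-2,II-1,II-2,II-3]: 2 consistent
Q/I-1 aff ·: Qq
Q/I-2 un ·: qq
Q/II-1 aff I-1×I-2: Qq
Q/II-2 aff I-1×I-2: Qq
Q/II-3 un I-1×I-2: qq
⇒ Q over [I-1,I-2,II-1,II-2,II-3]: 1 consistent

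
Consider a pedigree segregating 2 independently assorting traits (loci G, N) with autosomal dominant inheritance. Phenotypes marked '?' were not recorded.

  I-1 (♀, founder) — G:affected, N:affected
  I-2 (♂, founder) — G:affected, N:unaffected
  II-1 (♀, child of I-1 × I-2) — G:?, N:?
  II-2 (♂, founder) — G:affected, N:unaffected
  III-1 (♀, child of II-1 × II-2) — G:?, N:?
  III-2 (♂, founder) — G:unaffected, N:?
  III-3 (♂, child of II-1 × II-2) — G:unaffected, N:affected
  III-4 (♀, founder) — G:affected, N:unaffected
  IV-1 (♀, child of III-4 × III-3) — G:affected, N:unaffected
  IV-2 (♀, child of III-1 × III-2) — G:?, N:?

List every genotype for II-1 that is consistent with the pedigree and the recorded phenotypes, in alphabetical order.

II-1 ∈ {Gg Nn, gg Nn}

G/I-1 aff ·: Gg|GG
G/I-2 aff ·: Gg|GG
G/II-1 ? I-1×I-2: gg|Gg
G/II-2 aff ·: Gg
G/III-1 ? II-1×II-2: gg|Gg|GG
G/III-2 un ·: gg
G/III-3 un II-1×II-2: gg
G/III-4 aff ·: Gg|GG
G/IV-1 aff III-4×III-3: Gg
G/IV-2 ? III-1×III-2: gg|Gg
⇒ G over [I-1,I-2,II-1,II-2,III-1,III-2,III-3,III-4,IV-1,IV-2]: 30 consistent
N/I-1 aff ·: Nn|NN
N/I-2 un ·: nn
N/II-1 ? I-1×I-2: Nn
N/II-2 un ·: nn
N/III-1 ? II-1×II-2: nn|Nn
N/III-2 ? ·: nn|Nn|NN
N/III-3 aff II-1×II-2: Nn
N/III-4 un ·: nn
N/IV-1 un III-4×III-3: nn
N/IV-2 ? III-1×III-2: nn|Nn|NN
⇒ N over [I-1,I-2,II-1,II-2,III-1,III-2,III-3,III-4,IV-1,IV-2]: 22 consistent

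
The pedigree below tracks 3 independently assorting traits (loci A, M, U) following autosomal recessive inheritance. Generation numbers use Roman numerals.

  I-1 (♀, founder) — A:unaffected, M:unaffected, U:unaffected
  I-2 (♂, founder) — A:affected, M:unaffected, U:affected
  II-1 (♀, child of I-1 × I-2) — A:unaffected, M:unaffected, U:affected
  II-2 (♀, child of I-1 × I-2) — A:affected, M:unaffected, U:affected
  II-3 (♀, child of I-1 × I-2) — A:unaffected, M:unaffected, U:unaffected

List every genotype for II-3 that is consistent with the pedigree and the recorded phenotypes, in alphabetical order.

II-3 ∈ {Aa MM Uu, Aa Mm Uu}

A/I-1 un ·: Aa
A/I-2 aff ·: aa
A/II-1 un I-1×I-2: Aa
A/II-2 aff I-1×I-2: aa
A/II-3 un I-1×I-2: Aa
⇒ A over [I-1,I-2,II-1,II-2,II-3]: 1 consistent
M/I-1 un ·: MM|Mm
M/I-2 un ·: MM|Mm
M/II-1 un I-1×I-2: MM|Mm
M/II-2 un I-1×I-2: MM|Mm
M/II-3 un I-1×I-2: MM|Mm
⇒ M over [I-1,I-2,II-1,II-2,II-3]: 25 consistent
U/I-1 un ·: Uu
U/I-2 aff ·: uu
U/II-1 aff I-1×I-2: uu
U/II-2 aff I-1×I-2: uu
U/II-3 un I-1×I-2: Uu
⇒ U over [I-1,I-2,II-1,II-2,II-3]: 1 consistent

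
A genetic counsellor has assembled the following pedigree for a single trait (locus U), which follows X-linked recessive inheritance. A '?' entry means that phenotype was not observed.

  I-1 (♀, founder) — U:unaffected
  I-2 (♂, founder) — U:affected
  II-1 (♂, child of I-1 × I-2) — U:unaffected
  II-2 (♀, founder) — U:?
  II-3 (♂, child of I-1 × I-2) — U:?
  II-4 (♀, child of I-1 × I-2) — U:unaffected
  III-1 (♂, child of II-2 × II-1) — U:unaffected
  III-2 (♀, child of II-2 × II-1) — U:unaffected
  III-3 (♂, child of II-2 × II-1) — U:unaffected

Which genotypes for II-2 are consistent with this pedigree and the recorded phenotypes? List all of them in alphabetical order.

II-2 ∈ {X^UX^U, X^UX^u}

U/I-1 un ·: X^UX^U|X^UX^u
U/I-2 aff ·: X^uY
U/II-1 un I-1×I-2: X^UY
U/II-2 ? ·: X^UX^U|X^UX^u
U/II-3 ? I-1×I-2: X^UY|X^uY
U/II-4 un I-1×I-2: X^UX^u
U/III-1 un II-2×II-1: X^UY
U/III-2 un II-2×II-1: X^UX^U|X^UX^u
U/III-3 un II-2×II-1: X^UY
⇒ U over [I-1,I-2,II-1,II-2,II-3,II-4,III-1,III-2,III-3]: 9 consistent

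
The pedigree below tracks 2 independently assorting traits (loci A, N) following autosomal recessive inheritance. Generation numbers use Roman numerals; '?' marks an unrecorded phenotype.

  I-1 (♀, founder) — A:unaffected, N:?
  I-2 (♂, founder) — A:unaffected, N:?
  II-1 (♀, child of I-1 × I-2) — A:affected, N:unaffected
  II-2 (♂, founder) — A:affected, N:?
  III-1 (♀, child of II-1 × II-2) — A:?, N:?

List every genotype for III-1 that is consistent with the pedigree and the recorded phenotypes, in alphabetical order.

III-1 ∈ {aa NN, aa Nn, aa nn}

A/I-1 un ·: Aa
A/I-2 un ·: Aa
A/II-1 aff I-1×I-2: aa
A/II-2 aff ·: aa
A/III-1 ? II-1×II-2: aa
⇒ A over [I-1,I-2,II-1,II-2,III-1]: 1 consistent
N/I-1 ? ·: NN|Nn|nn
N/I-2 ? ·: NN|Nn|nn
N/II-1 un I-1×I-2: NN|Nn
N/II-2 ? ·: NN|Nn|nn
N/III-1 ? II-1×II-2: NN|Nn|nn
⇒ N over [I-1,I-2,II-1,II-2,III-1]: 65 consistent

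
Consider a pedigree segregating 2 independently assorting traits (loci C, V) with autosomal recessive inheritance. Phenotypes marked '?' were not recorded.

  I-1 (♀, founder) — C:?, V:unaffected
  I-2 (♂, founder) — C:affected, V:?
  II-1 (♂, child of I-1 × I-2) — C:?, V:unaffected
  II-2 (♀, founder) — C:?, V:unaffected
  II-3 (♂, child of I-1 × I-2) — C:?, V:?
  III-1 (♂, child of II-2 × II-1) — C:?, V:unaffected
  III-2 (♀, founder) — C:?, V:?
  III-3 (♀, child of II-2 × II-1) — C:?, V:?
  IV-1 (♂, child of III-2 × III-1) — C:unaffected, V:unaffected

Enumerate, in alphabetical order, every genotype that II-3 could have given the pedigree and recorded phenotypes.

C/I-1 ? ·: CC|Cc|cc
C/I-2 aff ·: cc
C/II-1 ? I-1×I-2: Cc|cc
C/II-2 ? ·: CC|Cc|cc
C/II-3 ? I-1×I-2: Cc|cc
C/III-1 ? II-2×II-1: CC|Cc|cc
C/III-2 ? ·: CC|Cc|cc
C/III-3 ? II-2×II-1: CC|Cc|cc
C/IV-1 un III-2×III-1: CC|Cc
⇒ C over [I-1,I-2,II-1,II-2,II-3,III-1,III-2,III-3,IV-1]: 258 consistent
V/I-1 un ·: VV|Vv
V/I-2 ? ·: VV|Vv|vv
V/II-1 un I-1×I-2: VV|Vv
V/II-2 un ·: VV|Vv
V/II-3 ? I-1×I-2: VV|Vv|vv
V/III-1 un II-2×II-1: VV|Vv
V/III-2 ? ·: VV|Vv|vv
V/III-3 ? II-2×II-1: VV|Vv|vv
V/IV-1 un III-2×III-1: VV|Vv
⇒ V over [I-1,I-2,II-1,II-2,II-3,III-1,III-2,III-3,IV-1]: 626 consistent

II-3 ∈ {Cc VV, Cc Vv, Cc vv, cc VV, cc Vv, cc vv}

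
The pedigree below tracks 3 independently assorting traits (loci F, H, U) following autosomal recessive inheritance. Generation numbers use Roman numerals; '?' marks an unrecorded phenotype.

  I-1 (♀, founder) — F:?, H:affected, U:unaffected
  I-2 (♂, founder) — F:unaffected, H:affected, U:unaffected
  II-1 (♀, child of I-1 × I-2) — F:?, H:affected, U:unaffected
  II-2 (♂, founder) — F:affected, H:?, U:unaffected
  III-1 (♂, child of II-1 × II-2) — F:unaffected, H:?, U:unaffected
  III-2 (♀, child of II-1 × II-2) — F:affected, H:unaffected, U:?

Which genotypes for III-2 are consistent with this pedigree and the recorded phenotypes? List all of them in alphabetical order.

III-2 ∈ {ff Hh UU, ff Hh Uu, ff Hh uu}

F/I-1 ? ·: FF|Ff|ff
F/I-2 un ·: FF|Ff
F/II-1 ? I-1×I-2: Ff
F/II-2 aff ·: ff
F/III-1 un II-1×II-2: Ff
F/III-2 aff II-1×II-2: ff
⇒ F over [I-1,I-2,II-1,II-2,III-1,III-2]: 5 consistent
H/I-1 aff ·: hh
H/I-2 aff ·: hh
H/II-1 aff I-1×I-2: hh
H/II-2 ? ·: HH|Hh
H/III-1 ? II-1×II-2: Hh|hh
H/III-2 un II-1×II-2: Hh
⇒ H over [I-1,I-2,II-1,II-2,III-1,III-2]: 3 consistent
U/I-1 un ·: UU|Uu
U/I-2 un ·: UU|Uu
U/II-1 un I-1×I-2: UU|Uu
U/II-2 un ·: UU|Uu
U/III-1 un II-1×II-2: UU|Uu
U/III-2 ? II-1×II-2: UU|Uu|uu
⇒ U over [I-1,I-2,II-1,II-2,III-1,III-2]: 50 consistent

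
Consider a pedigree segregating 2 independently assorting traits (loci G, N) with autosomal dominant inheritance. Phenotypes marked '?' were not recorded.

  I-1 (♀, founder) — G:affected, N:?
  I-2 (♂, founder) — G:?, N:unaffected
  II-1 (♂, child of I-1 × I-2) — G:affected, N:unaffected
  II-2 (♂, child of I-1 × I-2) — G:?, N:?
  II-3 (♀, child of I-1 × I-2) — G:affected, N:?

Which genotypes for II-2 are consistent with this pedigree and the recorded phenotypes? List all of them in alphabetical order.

G/I-1 aff ·: Gg|GG
G/I-2 ? ·: gg|Gg|GG
G/II-1 aff I-1×I-2: Gg|GG
G/II-2 ? I-1×I-2: gg|Gg|GG
G/II-3 aff I-1×I-2: Gg|GG
⇒ G over [I-1,I-2,II-1,II-2,II-3]: 32 consistent
N/I-1 ? ·: nn|Nn
N/I-2 un ·: nn
N/II-1 un I-1×I-2: nn
N/II-2 ? I-1×I-2: nn|Nn
N/II-3 ? I-1×I-2: nn|Nn
⇒ N over [I-1,I-2,II-1,II-2,II-3]: 5 consistent

II-2 ∈ {GG Nn, GG nn, Gg Nn, Gg nn, gg Nn, gg nn}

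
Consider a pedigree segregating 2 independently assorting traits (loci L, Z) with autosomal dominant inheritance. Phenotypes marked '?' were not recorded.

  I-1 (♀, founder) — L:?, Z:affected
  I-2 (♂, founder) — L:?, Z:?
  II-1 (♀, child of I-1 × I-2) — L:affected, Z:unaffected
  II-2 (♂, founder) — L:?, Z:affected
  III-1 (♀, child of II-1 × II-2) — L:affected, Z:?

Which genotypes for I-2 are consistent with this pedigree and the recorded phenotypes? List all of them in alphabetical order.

L/I-1 ? ·: ll|Ll|LL
L/I-2 ? ·: ll|Ll|LL
L/II-1 aff I-1×I-2: Ll|LL
L/II-2 ? ·: ll|Ll|LL
L/III-1 aff II-1×II-2: Ll|LL
⇒ L over [I-1,I-2,II-1,II-2,III-1]: 51 consistent
Z/I-1 aff ·: Zz
Z/I-2 ? ·: zz|Zz
Z/II-1 un I-1×I-2: zz
Z/II-2 aff ·: Zz|ZZ
Z/III-1 ? II-1×II-2: zz|Zz
⇒ Z over [I-1,I-2,II-1,II-2,III-1]: 6 consistent

I-2 ∈ {LL Zz, LL zz, Ll Zz, Ll zz, ll Zz, ll zz}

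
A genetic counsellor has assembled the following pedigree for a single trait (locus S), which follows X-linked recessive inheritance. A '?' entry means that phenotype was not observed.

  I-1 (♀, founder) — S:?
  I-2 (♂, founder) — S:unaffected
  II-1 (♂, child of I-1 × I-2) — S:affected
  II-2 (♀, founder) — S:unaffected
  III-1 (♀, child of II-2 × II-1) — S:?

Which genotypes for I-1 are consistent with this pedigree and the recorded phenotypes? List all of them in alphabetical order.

S/I-1 ? ·: X^SX^s|X^sX^s
S/I-2 un ·: X^SY
S/II-1 aff I-1×I-2: X^sY
S/II-2 un ·: X^SX^S|X^SX^s
S/III-1 ? II-2×II-1: X^SX^s|X^sX^s
⇒ S over [I-1,I-2,II-1,II-2,III-1]: 6 consistent

I-1 ∈ {X^SX^s, X^sX^s}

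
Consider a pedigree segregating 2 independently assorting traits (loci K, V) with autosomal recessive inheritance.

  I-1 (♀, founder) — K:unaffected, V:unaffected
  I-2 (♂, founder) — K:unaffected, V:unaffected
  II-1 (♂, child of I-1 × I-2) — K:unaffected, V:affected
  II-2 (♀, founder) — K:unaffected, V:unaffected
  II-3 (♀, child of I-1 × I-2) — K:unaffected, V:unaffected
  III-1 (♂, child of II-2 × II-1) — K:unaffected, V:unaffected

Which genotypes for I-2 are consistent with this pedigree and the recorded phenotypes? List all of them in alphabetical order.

I-2 ∈ {KK Vv, Kk Vv}

K/I-1 un ·: KK|Kk
K/I-2 un ·: KK|Kk
K/II-1 un I-1×I-2: KK|Kk
K/II-2 un ·: KK|Kk
K/II-3 un I-1×I-2: KK|Kk
K/III-1 un II-2×II-1: KK|Kk
⇒ K over [I-1,I-2,II-1,II-2,II-3,III-1]: 45 consistent
V/I-1 un ·: Vv
V/I-2 un ·: Vv
V/II-1 aff I-1×I-2: vv
V/II-2 un ·: VV|Vv
V/II-3 un I-1×I-2: VV|Vv
V/III-1 un II-2×II-1: Vv
⇒ V over [I-1,I-2,II-1,II-2,II-3,III-1]: 4 consistent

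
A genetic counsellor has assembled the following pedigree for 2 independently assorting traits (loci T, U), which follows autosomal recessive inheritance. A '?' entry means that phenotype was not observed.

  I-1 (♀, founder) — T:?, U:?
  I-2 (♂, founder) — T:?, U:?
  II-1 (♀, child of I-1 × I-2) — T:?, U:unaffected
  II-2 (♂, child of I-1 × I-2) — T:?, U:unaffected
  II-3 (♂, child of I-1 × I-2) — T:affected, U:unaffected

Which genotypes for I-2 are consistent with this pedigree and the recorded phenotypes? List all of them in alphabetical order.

T/I-1 ? ·: Tt|tt
T/I-2 ? ·: Tt|tt
T/II-1 ? I-1×I-2: TT|Tt|tt
T/II-2 ? I-1×I-2: TT|Tt|tt
T/II-3 aff I-1×I-2: tt
⇒ T over [I-1,I-2,II-1,II-2,II-3]: 18 consistent
U/I-1 ? ·: UU|Uu|uu
U/I-2 ? ·: UU|Uu|uu
U/II-1 un I-1×I-2: UU|Uu
U/II-2 un I-1×I-2: UU|Uu
U/II-3 un I-1×I-2: UU|Uu
⇒ U over [I-1,I-2,II-1,II-2,II-3]: 29 consistent

I-2 ∈ {Tt UU, Tt Uu, Tt uu, tt UU, tt Uu, tt uu}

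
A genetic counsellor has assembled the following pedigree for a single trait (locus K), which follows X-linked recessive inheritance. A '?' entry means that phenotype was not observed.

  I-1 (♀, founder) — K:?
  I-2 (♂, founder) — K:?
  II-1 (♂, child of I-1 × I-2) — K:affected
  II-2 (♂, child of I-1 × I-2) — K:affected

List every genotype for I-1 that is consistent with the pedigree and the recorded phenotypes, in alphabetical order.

I-1 ∈ {X^KX^k, X^kX^k}

K/I-1 ? ·: X^KX^k|X^kX^k
K/I-2 ? ·: X^KY|X^kY
K/II-1 aff I-1×I-2: X^kY
K/II-2 aff I-1×I-2: X^kY
⇒ K over [I-1,I-2,II-1,II-2]: 4 consistent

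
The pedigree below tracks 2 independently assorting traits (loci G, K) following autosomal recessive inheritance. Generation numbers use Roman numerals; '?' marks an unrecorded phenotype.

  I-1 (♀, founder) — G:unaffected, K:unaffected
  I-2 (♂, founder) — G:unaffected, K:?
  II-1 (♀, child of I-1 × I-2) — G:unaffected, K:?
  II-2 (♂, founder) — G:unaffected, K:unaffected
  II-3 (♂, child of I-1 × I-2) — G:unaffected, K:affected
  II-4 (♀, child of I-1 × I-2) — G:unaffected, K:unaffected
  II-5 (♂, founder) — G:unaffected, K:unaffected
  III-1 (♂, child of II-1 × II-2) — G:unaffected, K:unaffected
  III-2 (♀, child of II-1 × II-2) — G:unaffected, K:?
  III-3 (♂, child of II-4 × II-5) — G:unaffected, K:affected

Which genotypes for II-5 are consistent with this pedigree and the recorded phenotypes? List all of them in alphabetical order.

II-5 ∈ {GG Kk, Gg Kk}

G/I-1 un ·: GG|Gg
G/I-2 un ·: GG|Gg
G/II-1 un I-1×I-2: GG|Gg
G/II-2 un ·: GG|Gg
G/II-3 un I-1×I-2: GG|Gg
G/II-4 un I-1×I-2: GG|Gg
G/II-5 un ·: GG|Gg
G/III-1 un II-1×II-2: GG|Gg
G/III-2 un II-1×II-2: GG|Gg
G/III-3 un II-4×II-5: GG|Gg
⇒ G over [I-1,I-2,II-1,II-2,II-3,II-4,II-5,III-1,III-2,III-3]: 561 consistent
K/I-1 un ·: Kk
K/I-2 ? ·: Kk|kk
K/II-1 ? I-1×I-2: KK|Kk|kk
K/II-2 un ·: KK|Kk
K/II-3 aff I-1×I-2: kk
K/II-4 un I-1×I-2: Kk
K/II-5 un ·: Kk
K/III-1 un II-1×II-2: KK|Kk
K/III-2 ? II-1×II-2: KK|Kk|kk
K/III-3 aff II-4×II-5: kk
⇒ K over [I-1,I-2,II-1,II-2,II-3,II-4,II-5,III-1,III-2,III-3]: 31 consistent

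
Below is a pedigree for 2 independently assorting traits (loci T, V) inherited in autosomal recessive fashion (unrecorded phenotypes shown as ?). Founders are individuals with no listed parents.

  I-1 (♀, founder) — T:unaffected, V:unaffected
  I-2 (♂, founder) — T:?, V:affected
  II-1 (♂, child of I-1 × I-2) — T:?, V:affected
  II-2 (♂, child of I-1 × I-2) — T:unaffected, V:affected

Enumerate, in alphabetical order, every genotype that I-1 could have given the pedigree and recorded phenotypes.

T/I-1 un ·: TT|Tt
T/I-2 ? ·: TT|Tt|tt
T/II-1 ? I-1×I-2: TT|Tt|tt
T/II-2 un I-1×I-2: TT|Tt
⇒ T over [I-1,I-2,II-1,II-2]: 18 consistent
V/I-1 un ·: Vv
V/I-2 aff ·: vv
V/II-1 aff I-1×I-2: vv
V/II-2 aff I-1×I-2: vv
⇒ V over [I-1,I-2,II-1,II-2]: 1 consistent

I-1 ∈ {TT Vv, Tt Vv}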